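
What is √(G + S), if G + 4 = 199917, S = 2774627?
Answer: 2*√743635 ≈ 1724.7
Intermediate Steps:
G = 199913 (G = -4 + 199917 = 199913)
√(G + S) = √(199913 + 2774627) = √2974540 = 2*√743635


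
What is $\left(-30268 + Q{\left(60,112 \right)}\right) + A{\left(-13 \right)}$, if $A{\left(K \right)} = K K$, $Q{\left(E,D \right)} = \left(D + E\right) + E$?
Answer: $-29867$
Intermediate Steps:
$Q{\left(E,D \right)} = D + 2 E$
$A{\left(K \right)} = K^{2}$
$\left(-30268 + Q{\left(60,112 \right)}\right) + A{\left(-13 \right)} = \left(-30268 + \left(112 + 2 \cdot 60\right)\right) + \left(-13\right)^{2} = \left(-30268 + \left(112 + 120\right)\right) + 169 = \left(-30268 + 232\right) + 169 = -30036 + 169 = -29867$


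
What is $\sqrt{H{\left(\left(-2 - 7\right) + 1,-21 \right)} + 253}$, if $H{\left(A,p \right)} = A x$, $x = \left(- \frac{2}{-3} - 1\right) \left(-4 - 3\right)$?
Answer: $\frac{\sqrt{2109}}{3} \approx 15.308$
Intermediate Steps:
$x = \frac{7}{3}$ ($x = \left(\left(-2\right) \left(- \frac{1}{3}\right) - 1\right) \left(-7\right) = \left(\frac{2}{3} - 1\right) \left(-7\right) = \left(- \frac{1}{3}\right) \left(-7\right) = \frac{7}{3} \approx 2.3333$)
$H{\left(A,p \right)} = \frac{7 A}{3}$ ($H{\left(A,p \right)} = A \frac{7}{3} = \frac{7 A}{3}$)
$\sqrt{H{\left(\left(-2 - 7\right) + 1,-21 \right)} + 253} = \sqrt{\frac{7 \left(\left(-2 - 7\right) + 1\right)}{3} + 253} = \sqrt{\frac{7 \left(-9 + 1\right)}{3} + 253} = \sqrt{\frac{7}{3} \left(-8\right) + 253} = \sqrt{- \frac{56}{3} + 253} = \sqrt{\frac{703}{3}} = \frac{\sqrt{2109}}{3}$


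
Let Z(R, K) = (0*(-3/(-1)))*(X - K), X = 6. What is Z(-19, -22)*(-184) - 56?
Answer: -56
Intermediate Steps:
Z(R, K) = 0 (Z(R, K) = (0*(-3/(-1)))*(6 - K) = (0*(-3*(-1)))*(6 - K) = (0*3)*(6 - K) = 0*(6 - K) = 0)
Z(-19, -22)*(-184) - 56 = 0*(-184) - 56 = 0 - 56 = -56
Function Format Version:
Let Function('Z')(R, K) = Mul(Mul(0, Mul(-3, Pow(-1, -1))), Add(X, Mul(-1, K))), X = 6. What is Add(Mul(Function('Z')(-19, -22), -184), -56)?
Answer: -56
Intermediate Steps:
Function('Z')(R, K) = 0 (Function('Z')(R, K) = Mul(Mul(0, Mul(-3, Pow(-1, -1))), Add(6, Mul(-1, K))) = Mul(Mul(0, Mul(-3, -1)), Add(6, Mul(-1, K))) = Mul(Mul(0, 3), Add(6, Mul(-1, K))) = Mul(0, Add(6, Mul(-1, K))) = 0)
Add(Mul(Function('Z')(-19, -22), -184), -56) = Add(Mul(0, -184), -56) = Add(0, -56) = -56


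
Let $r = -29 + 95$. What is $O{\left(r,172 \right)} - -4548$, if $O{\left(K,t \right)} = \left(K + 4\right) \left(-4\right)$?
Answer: $4268$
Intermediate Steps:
$r = 66$
$O{\left(K,t \right)} = -16 - 4 K$ ($O{\left(K,t \right)} = \left(4 + K\right) \left(-4\right) = -16 - 4 K$)
$O{\left(r,172 \right)} - -4548 = \left(-16 - 264\right) - -4548 = \left(-16 - 264\right) + 4548 = -280 + 4548 = 4268$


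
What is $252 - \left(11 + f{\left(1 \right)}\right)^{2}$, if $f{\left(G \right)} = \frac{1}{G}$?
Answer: $108$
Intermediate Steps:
$252 - \left(11 + f{\left(1 \right)}\right)^{2} = 252 - \left(11 + 1^{-1}\right)^{2} = 252 - \left(11 + 1\right)^{2} = 252 - 12^{2} = 252 - 144 = 108$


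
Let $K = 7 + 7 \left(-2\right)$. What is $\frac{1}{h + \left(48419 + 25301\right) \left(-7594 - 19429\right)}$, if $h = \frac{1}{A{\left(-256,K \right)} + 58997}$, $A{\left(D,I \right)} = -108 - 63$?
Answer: $- \frac{58826}{117189366452559} \approx -5.0197 \cdot 10^{-10}$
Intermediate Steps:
$K = -7$ ($K = 7 - 14 = -7$)
$A{\left(D,I \right)} = -171$ ($A{\left(D,I \right)} = -108 - 63 = -171$)
$h = \frac{1}{58826}$ ($h = \frac{1}{-171 + 58997} = \frac{1}{58826} \approx 1.6999 \cdot 10^{-5}$)
$\frac{1}{h + \left(48419 + 25301\right) \left(-7594 - 19429\right)} = \frac{1}{\frac{1}{58826} + \left(48419 + 25301\right) \left(-7594 - 19429\right)} = \frac{1}{\frac{1}{58826} + 73720 \left(-27023\right)} = \frac{1}{\frac{1}{58826} - 1992135560} = \frac{1}{- \frac{117189366452559}{58826}} = - \frac{58826}{117189366452559}$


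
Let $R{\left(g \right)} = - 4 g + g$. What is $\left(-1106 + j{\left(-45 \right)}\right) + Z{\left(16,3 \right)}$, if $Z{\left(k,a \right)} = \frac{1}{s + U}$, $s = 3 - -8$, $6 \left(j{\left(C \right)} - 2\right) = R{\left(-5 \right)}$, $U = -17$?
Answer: $- \frac{3305}{3} \approx -1101.7$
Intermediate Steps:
$R{\left(g \right)} = - 3 g$
$j{\left(C \right)} = \frac{9}{2}$ ($j{\left(C \right)} = 2 + \frac{\left(-3\right) \left(-5\right)}{6} = 2 + \frac{1}{6} \cdot 15 = 2 + \frac{5}{2} = \frac{9}{2}$)
$s = 11$ ($s = 3 + 8 = 11$)
$Z{\left(k,a \right)} = - \frac{1}{6}$ ($Z{\left(k,a \right)} = \frac{1}{11 - 17} = \frac{1}{-6} = - \frac{1}{6}$)
$\left(-1106 + j{\left(-45 \right)}\right) + Z{\left(16,3 \right)} = \left(-1106 + \frac{9}{2}\right) - \frac{1}{6} = - \frac{2203}{2} - \frac{1}{6} = - \frac{3305}{3}$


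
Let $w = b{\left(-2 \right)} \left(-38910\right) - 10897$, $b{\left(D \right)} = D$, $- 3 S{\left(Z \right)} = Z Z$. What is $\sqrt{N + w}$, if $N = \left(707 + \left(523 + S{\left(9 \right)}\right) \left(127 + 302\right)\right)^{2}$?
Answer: $2 \sqrt{11394618501} \approx 2.1349 \cdot 10^{5}$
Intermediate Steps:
$S{\left(Z \right)} = - \frac{Z^{2}}{3}$ ($S{\left(Z \right)} = - \frac{Z Z}{3} = - \frac{Z^{2}}{3}$)
$N = 45578407081$ ($N = \left(707 + \left(523 - \frac{9^{2}}{3}\right) \left(127 + 302\right)\right)^{2} = \left(707 + \left(523 - 27\right) 429\right)^{2} = \left(707 + 496 \cdot 429\right)^{2} = \left(707 + 212784\right)^{2} = 213491^{2} = 45578407081$)
$w = 66923$ ($w = \left(-2\right) \left(-38910\right) - 10897 = 77820 - 10897 = 66923$)
$\sqrt{N + w} = \sqrt{45578407081 + 66923} = \sqrt{45578474004} = 2 \sqrt{11394618501}$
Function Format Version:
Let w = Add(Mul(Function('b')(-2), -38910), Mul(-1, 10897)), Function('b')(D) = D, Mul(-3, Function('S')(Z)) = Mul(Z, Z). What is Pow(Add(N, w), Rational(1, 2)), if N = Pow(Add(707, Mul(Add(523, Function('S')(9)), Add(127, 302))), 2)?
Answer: Mul(2, Pow(11394618501, Rational(1, 2))) ≈ 2.1349e+5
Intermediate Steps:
Function('S')(Z) = Mul(Rational(-1, 3), Pow(Z, 2)) (Function('S')(Z) = Mul(Rational(-1, 3), Mul(Z, Z)) = Mul(Rational(-1, 3), Pow(Z, 2)))
N = 45578407081 (N = Pow(Add(707, Mul(Add(523, Mul(Rational(-1, 3), Pow(9, 2))), Add(127, 302))), 2) = Pow(Add(707, Mul(Add(523, Mul(Rational(-1, 3), 81)), 429)), 2) = Pow(Add(707, Mul(Add(523, -27), 429)), 2) = Pow(Add(707, Mul(496, 429)), 2) = Pow(Add(707, 212784), 2) = Pow(213491, 2) = 45578407081)
w = 66923 (w = Add(Mul(-2, -38910), Mul(-1, 10897)) = Add(77820, -10897) = 66923)
Pow(Add(N, w), Rational(1, 2)) = Pow(Add(45578407081, 66923), Rational(1, 2)) = Pow(45578474004, Rational(1, 2)) = Mul(2, Pow(11394618501, Rational(1, 2)))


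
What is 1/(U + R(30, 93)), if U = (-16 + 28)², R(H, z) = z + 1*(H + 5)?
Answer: 1/272 ≈ 0.0036765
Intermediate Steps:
R(H, z) = 5 + H + z (R(H, z) = z + 1*(5 + H) = z + (5 + H) = 5 + H + z)
U = 144 (U = 12² = 144)
1/(U + R(30, 93)) = 1/(144 + (5 + 30 + 93)) = 1/(144 + 128) = 1/272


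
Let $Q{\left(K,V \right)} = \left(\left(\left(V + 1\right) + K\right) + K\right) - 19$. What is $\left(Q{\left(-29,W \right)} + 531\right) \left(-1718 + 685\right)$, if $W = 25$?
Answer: $-495840$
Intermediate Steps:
$Q{\left(K,V \right)} = -18 + V + 2 K$ ($Q{\left(K,V \right)} = \left(\left(\left(1 + V\right) + K\right) + K\right) - 19 = \left(\left(1 + K + V\right) + K\right) - 19 = \left(1 + V + 2 K\right) - 19 = -18 + V + 2 K$)
$\left(Q{\left(-29,W \right)} + 531\right) \left(-1718 + 685\right) = \left(\left(-18 + 25 + 2 \left(-29\right)\right) + 531\right) \left(-1718 + 685\right) = \left(\left(-18 + 25 - 58\right) + 531\right) \left(-1033\right) = \left(-51 + 531\right) \left(-1033\right) = 480 \left(-1033\right) = -495840$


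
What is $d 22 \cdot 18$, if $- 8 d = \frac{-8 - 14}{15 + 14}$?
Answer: $\frac{1089}{29} \approx 37.552$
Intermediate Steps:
$d = \frac{11}{116}$ ($d = - \frac{\left(-8 - 14\right) \frac{1}{15 + 14}}{8} = - \frac{\left(-8 - 14\right) \frac{1}{29}}{8} = - \frac{\left(-22\right) \frac{1}{29}}{8} = \left(- \frac{1}{8}\right) \left(- \frac{22}{29}\right) = \frac{11}{116} \approx 0.094828$)
$d 22 \cdot 18 = \frac{11}{116} \cdot 22 \cdot 18 = \frac{121}{58} \cdot 18 = \frac{1089}{29}$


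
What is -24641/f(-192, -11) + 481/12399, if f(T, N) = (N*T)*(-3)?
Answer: 102857125/26186688 ≈ 3.9278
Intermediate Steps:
f(T, N) = -3*N*T
-24641/f(-192, -11) + 481/12399 = -24641/((-3*(-11)*(-192))) + 481/12399 = -24641/(-6336) + 481*(1/12399) = -24641*(-1/6336) + 481/12399 = 24641/6336 + 481/12399 = 102857125/26186688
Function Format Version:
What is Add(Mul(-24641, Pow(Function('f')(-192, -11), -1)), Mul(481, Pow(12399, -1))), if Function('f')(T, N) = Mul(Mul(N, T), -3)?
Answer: Rational(102857125, 26186688) ≈ 3.9278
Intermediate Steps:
Function('f')(T, N) = Mul(-3, N, T)
Add(Mul(-24641, Pow(Function('f')(-192, -11), -1)), Mul(481, Pow(12399, -1))) = Add(Mul(-24641, Pow(Mul(-3, -11, -192), -1)), Mul(481, Pow(12399, -1))) = Add(Mul(-24641, Pow(-6336, -1)), Mul(481, Rational(1, 12399))) = Add(Mul(-24641, Rational(-1, 6336)), Rational(481, 12399)) = Add(Rational(24641, 6336), Rational(481, 12399)) = Rational(102857125, 26186688)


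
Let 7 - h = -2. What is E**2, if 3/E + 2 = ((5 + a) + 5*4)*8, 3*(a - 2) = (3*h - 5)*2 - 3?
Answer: 81/940900 ≈ 8.6088e-5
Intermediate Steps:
h = 9 (h = 7 - 1*(-2) = 7 + 2 = 9)
a = 47/3 (a = 2 + ((3*9 - 5)*2 - 3)/3 = 2 + ((27 - 5)*2 - 3)/3 = 2 + (22*2 - 3)/3 = 2 + (44 - 3)/3 = 2 + (1/3)*41 = 2 + 41/3 = 47/3 ≈ 15.667)
E = 9/970 (E = 3/(-2 + ((5 + 47/3) + 5*4)*8) = 3/(-2 + (62/3 + 20)*8) = 3/(-2 + (122/3)*8) = 3/(-2 + 976/3) = 3/(970/3) = 3*(3/970) = 9/970 ≈ 0.0092784)
E**2 = (9/970)**2 = 81/940900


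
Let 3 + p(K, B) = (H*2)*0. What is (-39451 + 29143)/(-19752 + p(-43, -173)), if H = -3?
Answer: 3436/6585 ≈ 0.52179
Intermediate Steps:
p(K, B) = -3 (p(K, B) = -3 - 3*2*0 = -3 - 6*0 = -3 + 0 = -3)
(-39451 + 29143)/(-19752 + p(-43, -173)) = (-39451 + 29143)/(-19752 - 3) = -10308/(-19755) = -10308*(-1/19755) = 3436/6585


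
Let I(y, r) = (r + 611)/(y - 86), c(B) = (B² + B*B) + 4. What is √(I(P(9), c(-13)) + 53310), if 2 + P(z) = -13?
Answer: √543719057/101 ≈ 230.87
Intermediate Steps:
P(z) = -15 (P(z) = -2 - 13 = -15)
c(B) = 4 + 2*B² (c(B) = (B² + B²) + 4 = 2*B² + 4 = 4 + 2*B²)
I(y, r) = (611 + r)/(-86 + y)
√(I(P(9), c(-13)) + 53310) = √((611 + (4 + 2*(-13)²))/(-86 - 15) + 53310) = √((611 + (4 + 2*169))/(-101) + 53310) = √(-(611 + (4 + 338))/101 + 53310) = √(-(611 + 342)/101 + 53310) = √(-1/101*953 + 53310) = √(-953/101 + 53310) = √(5383357/101) = √543719057/101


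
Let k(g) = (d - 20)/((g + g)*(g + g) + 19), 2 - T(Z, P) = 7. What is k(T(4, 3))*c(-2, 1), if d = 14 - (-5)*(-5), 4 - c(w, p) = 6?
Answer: 62/119 ≈ 0.52101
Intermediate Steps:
T(Z, P) = -5 (T(Z, P) = 2 - 1*7 = 2 - 7 = -5)
c(w, p) = -2 (c(w, p) = 4 - 1*6 = 4 - 6 = -2)
d = -11 (d = 14 - 1*25 = 14 - 25 = -11)
k(g) = -31/(19 + 4*g²) (k(g) = (-11 - 20)/((g + g)*(g + g) + 19) = -31/((2*g)*(2*g) + 19) = -31/(4*g² + 19) = -31/(19 + 4*g²))
k(T(4, 3))*c(-2, 1) = -31/(19 + 4*(-5)²)*(-2) = -31/(19 + 4*25)*(-2) = -31/(19 + 100)*(-2) = -31/119*(-2) = 62/119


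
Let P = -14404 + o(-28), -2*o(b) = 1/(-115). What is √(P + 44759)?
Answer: 3*√178419970/230 ≈ 174.23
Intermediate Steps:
o(b) = 1/230 (o(b) = -½/(-115) = -½*(-1/115) = 1/230)
P = -3312919/230 (P = -14404 + 1/230 = -3312919/230 ≈ -14404.)
√(P + 44759) = √(-3312919/230 + 44759) = √(6981651/230) = 3*√178419970/230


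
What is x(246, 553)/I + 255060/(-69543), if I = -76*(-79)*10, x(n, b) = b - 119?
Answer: -849090041/231964540 ≈ -3.6604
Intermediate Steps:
x(n, b) = -119 + b
I = 60040 (I = 6004*10 = 60040)
x(246, 553)/I + 255060/(-69543) = (-119 + 553)/60040 + 255060/(-69543) = 434*(1/60040) + 255060*(-1/69543) = 217/30020 - 28340/7727 = -849090041/231964540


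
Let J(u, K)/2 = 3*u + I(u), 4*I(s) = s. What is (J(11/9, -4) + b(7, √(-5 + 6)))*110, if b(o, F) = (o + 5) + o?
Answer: 26675/9 ≈ 2963.9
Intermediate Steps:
b(o, F) = 5 + 2*o (b(o, F) = (5 + o) + o = 5 + 2*o)
I(s) = s/4
J(u, K) = 13*u/2 (J(u, K) = 2*(3*u + u/4) = 2*(13*u/4) = 13*u/2)
(J(11/9, -4) + b(7, √(-5 + 6)))*110 = (13*(11/9)/2 + (5 + 2*7))*110 = (13*(11*(⅑))/2 + (5 + 14))*110 = ((13/2)*(11/9) + 19)*110 = (143/18 + 19)*110 = (485/18)*110 = 26675/9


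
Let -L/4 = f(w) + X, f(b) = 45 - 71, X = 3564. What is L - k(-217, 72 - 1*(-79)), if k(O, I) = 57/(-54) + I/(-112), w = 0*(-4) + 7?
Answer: -14262793/1008 ≈ -14150.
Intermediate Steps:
w = 7 (w = 0 + 7 = 7)
f(b) = -26
L = -14152 (L = -4*(-26 + 3564) = -4*3538 = -14152)
k(O, I) = -19/18 - I/112 (k(O, I) = 57*(-1/54) + I*(-1/112) = -19/18 - I/112)
L - k(-217, 72 - 1*(-79)) = -14152 - (-19/18 - (72 - 1*(-79))/112) = -14152 - (-19/18 - (72 + 79)/112) = -14152 - (-19/18 - 1/112*151) = -14152 - (-19/18 - 151/112) = -14152 - 1*(-2423/1008) = -14152 + 2423/1008 = -14262793/1008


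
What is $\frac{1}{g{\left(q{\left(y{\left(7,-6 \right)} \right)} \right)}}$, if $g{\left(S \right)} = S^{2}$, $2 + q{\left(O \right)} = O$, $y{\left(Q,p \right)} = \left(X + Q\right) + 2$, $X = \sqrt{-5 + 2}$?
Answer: $\frac{1}{\left(7 + i \sqrt{3}\right)^{2}} \approx 0.017012 - 0.0089677 i$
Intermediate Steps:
$X = i \sqrt{3}$ ($X = \sqrt{-3} = i \sqrt{3} \approx 1.732 i$)
$y{\left(Q,p \right)} = 2 + Q + i \sqrt{3}$ ($y{\left(Q,p \right)} = \left(i \sqrt{3} + Q\right) + 2 = \left(Q + i \sqrt{3}\right) + 2 = 2 + Q + i \sqrt{3}$)
$q{\left(O \right)} = -2 + O$
$\frac{1}{g{\left(q{\left(y{\left(7,-6 \right)} \right)} \right)}} = \frac{1}{\left(-2 + \left(2 + 7 + i \sqrt{3}\right)\right)^{2}} = \frac{1}{\left(-2 + \left(9 + i \sqrt{3}\right)\right)^{2}} = \frac{1}{\left(7 + i \sqrt{3}\right)^{2}}$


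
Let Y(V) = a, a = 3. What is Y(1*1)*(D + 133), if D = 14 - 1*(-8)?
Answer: 465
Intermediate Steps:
Y(V) = 3
D = 22 (D = 14 + 8 = 22)
Y(1*1)*(D + 133) = 3*(22 + 133) = 3*155 = 465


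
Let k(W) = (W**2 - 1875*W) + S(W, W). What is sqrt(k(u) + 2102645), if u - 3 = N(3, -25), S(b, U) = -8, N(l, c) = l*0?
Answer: sqrt(2097021) ≈ 1448.1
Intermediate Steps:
N(l, c) = 0
u = 3 (u = 3 + 0 = 3)
k(W) = -8 + W**2 - 1875*W (k(W) = (W**2 - 1875*W) - 8 = -8 + W**2 - 1875*W)
sqrt(k(u) + 2102645) = sqrt((-8 + 3**2 - 1875*3) + 2102645) = sqrt((-8 + 9 - 5625) + 2102645) = sqrt(-5624 + 2102645) = sqrt(2097021)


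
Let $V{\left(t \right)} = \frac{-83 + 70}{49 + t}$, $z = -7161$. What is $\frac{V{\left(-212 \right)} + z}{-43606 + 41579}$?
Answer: $\frac{1167230}{330401} \approx 3.5328$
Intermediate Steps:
$V{\left(t \right)} = - \frac{13}{49 + t}$
$\frac{V{\left(-212 \right)} + z}{-43606 + 41579} = \frac{- \frac{13}{49 - 212} - 7161}{-43606 + 41579} = \frac{- \frac{13}{-163} - 7161}{-2027} = \left(\left(-13\right) \left(- \frac{1}{163}\right) - 7161\right) \left(- \frac{1}{2027}\right) = \left(\frac{13}{163} - 7161\right) \left(- \frac{1}{2027}\right) = \left(- \frac{1167230}{163}\right) \left(- \frac{1}{2027}\right) = \frac{1167230}{330401}$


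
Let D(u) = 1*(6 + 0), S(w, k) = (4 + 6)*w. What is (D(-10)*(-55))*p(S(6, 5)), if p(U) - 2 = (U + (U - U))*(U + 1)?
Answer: -1208460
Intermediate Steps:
S(w, k) = 10*w
D(u) = 6 (D(u) = 1*6 = 6)
p(U) = 2 + U*(1 + U) (p(U) = 2 + (U + (U - U))*(U + 1) = 2 + (U + 0)*(1 + U) = 2 + U*(1 + U))
(D(-10)*(-55))*p(S(6, 5)) = (6*(-55))*(2 + 10*6 + (10*6)²) = -330*(2 + 60 + 60²) = -330*(2 + 60 + 3600) = -330*3662 = -1208460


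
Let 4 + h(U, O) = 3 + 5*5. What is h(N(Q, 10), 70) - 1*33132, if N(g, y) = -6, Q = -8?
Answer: -33108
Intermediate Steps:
h(U, O) = 24 (h(U, O) = -4 + (3 + 5*5) = -4 + (3 + 25) = -4 + 28 = 24)
h(N(Q, 10), 70) - 1*33132 = 24 - 1*33132 = 24 - 33132 = -33108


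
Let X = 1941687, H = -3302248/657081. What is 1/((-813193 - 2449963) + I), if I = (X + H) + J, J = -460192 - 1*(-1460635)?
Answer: -657081/210943387354 ≈ -3.1150e-6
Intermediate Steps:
H = -3302248/657081 (H = -3302248*1/657081 = -3302248/657081 ≈ -5.0256)
J = 1000443 (J = -460192 + 1460635 = 1000443)
I = 1933214420282/657081 (I = (1941687 - 3302248/657081) + 1000443 = 1275842333399/657081 + 1000443 = 1933214420282/657081 ≈ 2.9421e+6)
1/((-813193 - 2449963) + I) = 1/((-813193 - 2449963) + 1933214420282/657081) = 1/(-3263156 + 1933214420282/657081) = 1/(-210943387354/657081) = -657081/210943387354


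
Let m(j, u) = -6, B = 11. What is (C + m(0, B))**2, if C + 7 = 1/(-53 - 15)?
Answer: 783225/4624 ≈ 169.38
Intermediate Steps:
C = -477/68 (C = -7 + 1/(-53 - 15) = -7 + 1/(-68) = -7 - 1/68 = -477/68 ≈ -7.0147)
(C + m(0, B))**2 = (-477/68 - 6)**2 = (-885/68)**2 = 783225/4624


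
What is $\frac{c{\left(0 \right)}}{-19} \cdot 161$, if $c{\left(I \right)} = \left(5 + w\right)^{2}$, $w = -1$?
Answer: $- \frac{2576}{19} \approx -135.58$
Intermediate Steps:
$c{\left(I \right)} = 16$ ($c{\left(I \right)} = \left(5 - 1\right)^{2} = 4^{2} = 16$)
$\frac{c{\left(0 \right)}}{-19} \cdot 161 = \frac{16}{-19} \cdot 161 = 16 \left(- \frac{1}{19}\right) 161 = \left(- \frac{16}{19}\right) 161 = - \frac{2576}{19}$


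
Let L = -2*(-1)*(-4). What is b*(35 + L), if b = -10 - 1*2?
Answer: -324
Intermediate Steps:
b = -12 (b = -10 - 2 = -12)
L = -8 (L = 2*(-4) = -8)
b*(35 + L) = -12*(35 - 8) = -12*27 = -324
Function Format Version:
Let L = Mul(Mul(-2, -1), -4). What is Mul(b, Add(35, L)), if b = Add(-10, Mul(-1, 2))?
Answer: -324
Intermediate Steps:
b = -12 (b = Add(-10, -2) = -12)
L = -8 (L = Mul(2, -4) = -8)
Mul(b, Add(35, L)) = Mul(-12, Add(35, -8)) = Mul(-12, 27) = -324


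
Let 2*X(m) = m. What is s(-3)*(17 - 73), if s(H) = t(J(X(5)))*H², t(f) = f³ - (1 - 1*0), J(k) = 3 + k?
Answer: -83349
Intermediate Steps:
X(m) = m/2
t(f) = -1 + f³ (t(f) = f³ - (1 + 0) = f³ - 1*1 = f³ - 1 = -1 + f³)
s(H) = 1323*H²/8 (s(H) = (-1 + (3 + (½)*5)³)*H² = (-1 + (3 + 5/2)³)*H² = (-1 + (11/2)³)*H² = (-1 + 1331/8)*H² = 1323*H²/8)
s(-3)*(17 - 73) = ((1323/8)*(-3)²)*(17 - 73) = ((1323/8)*9)*(-56) = (11907/8)*(-56) = -83349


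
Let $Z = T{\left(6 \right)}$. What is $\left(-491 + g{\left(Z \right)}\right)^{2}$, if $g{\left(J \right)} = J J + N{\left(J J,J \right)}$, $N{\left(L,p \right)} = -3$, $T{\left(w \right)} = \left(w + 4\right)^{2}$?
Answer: $90364036$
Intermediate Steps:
$T{\left(w \right)} = \left(4 + w\right)^{2}$
$Z = 100$ ($Z = \left(4 + 6\right)^{2} = 10^{2} = 100$)
$g{\left(J \right)} = -3 + J^{2}$ ($g{\left(J \right)} = J J - 3 = J^{2} - 3 = -3 + J^{2}$)
$\left(-491 + g{\left(Z \right)}\right)^{2} = \left(-491 - \left(3 - 100^{2}\right)\right)^{2} = \left(-491 + \left(-3 + 10000\right)\right)^{2} = \left(-491 + 9997\right)^{2} = 9506^{2} = 90364036$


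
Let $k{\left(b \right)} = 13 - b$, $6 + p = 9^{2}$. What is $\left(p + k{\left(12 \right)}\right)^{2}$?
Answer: $5776$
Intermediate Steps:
$p = 75$ ($p = -6 + 9^{2} = -6 + 81 = 75$)
$\left(p + k{\left(12 \right)}\right)^{2} = \left(75 + \left(13 - 12\right)\right)^{2} = \left(75 + 1\right)^{2} = 76^{2} = 5776$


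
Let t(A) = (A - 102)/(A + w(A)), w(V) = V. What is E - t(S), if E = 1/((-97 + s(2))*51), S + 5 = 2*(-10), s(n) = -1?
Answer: -158699/62475 ≈ -2.5402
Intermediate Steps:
S = -25 (S = -5 + 2*(-10) = -5 - 20 = -25)
t(A) = (-102 + A)/(2*A) (t(A) = (A - 102)/(A + A) = (-102 + A)/((2*A)) = (-102 + A)*(1/(2*A)) = (-102 + A)/(2*A))
E = -1/4998 (E = 1/((-97 - 1)*51) = 1/(-98*51) = 1/(-4998) = -1/4998 ≈ -0.00020008)
E - t(S) = -1/4998 - (-102 - 25)/(2*(-25)) = -1/4998 - (-1)*(-127)/(2*25) = -1/4998 - 1*127/50 = -1/4998 - 127/50 = -158699/62475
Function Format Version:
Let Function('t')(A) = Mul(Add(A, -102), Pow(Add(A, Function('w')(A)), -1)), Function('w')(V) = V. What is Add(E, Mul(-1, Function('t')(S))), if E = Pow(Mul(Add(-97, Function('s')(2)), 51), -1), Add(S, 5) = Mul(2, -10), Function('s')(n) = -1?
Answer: Rational(-158699, 62475) ≈ -2.5402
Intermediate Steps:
S = -25 (S = Add(-5, Mul(2, -10)) = Add(-5, -20) = -25)
Function('t')(A) = Mul(Rational(1, 2), Pow(A, -1), Add(-102, A)) (Function('t')(A) = Mul(Add(A, -102), Pow(Add(A, A), -1)) = Mul(Add(-102, A), Pow(Mul(2, A), -1)) = Mul(Add(-102, A), Mul(Rational(1, 2), Pow(A, -1))) = Mul(Rational(1, 2), Pow(A, -1), Add(-102, A)))
E = Rational(-1, 4998) (E = Pow(Mul(Add(-97, -1), 51), -1) = Pow(Mul(-98, 51), -1) = Pow(-4998, -1) = Rational(-1, 4998) ≈ -0.00020008)
Add(E, Mul(-1, Function('t')(S))) = Add(Rational(-1, 4998), Mul(-1, Mul(Rational(1, 2), Pow(-25, -1), Add(-102, -25)))) = Add(Rational(-1, 4998), Mul(-1, Mul(Rational(1, 2), Rational(-1, 25), -127))) = Add(Rational(-1, 4998), Mul(-1, Rational(127, 50))) = Add(Rational(-1, 4998), Rational(-127, 50)) = Rational(-158699, 62475)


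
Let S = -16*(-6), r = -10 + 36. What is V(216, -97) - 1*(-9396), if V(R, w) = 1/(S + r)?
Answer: 1146313/122 ≈ 9396.0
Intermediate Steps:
r = 26
S = 96
V(R, w) = 1/122 (V(R, w) = 1/(96 + 26) = 1/122)
V(216, -97) - 1*(-9396) = 1/122 - 1*(-9396) = 1/122 + 9396 = 1146313/122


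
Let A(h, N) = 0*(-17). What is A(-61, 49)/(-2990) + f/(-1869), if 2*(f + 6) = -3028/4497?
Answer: 28496/8404893 ≈ 0.0033904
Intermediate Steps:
A(h, N) = 0
f = -28496/4497 (f = -6 + (-3028/4497)/2 = -6 + (-3028*1/4497)/2 = -6 + (½)*(-3028/4497) = -6 - 1514/4497 = -28496/4497 ≈ -6.3367)
A(-61, 49)/(-2990) + f/(-1869) = 0/(-2990) - 28496/4497/(-1869) = 0*(-1/2990) - 28496/4497*(-1/1869) = 0 + 28496/8404893 = 28496/8404893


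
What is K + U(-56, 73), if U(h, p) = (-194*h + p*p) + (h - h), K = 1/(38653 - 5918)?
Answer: 530077856/32735 ≈ 16193.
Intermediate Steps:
K = 1/32735 ≈ 3.0548e-5
U(h, p) = p² - 194*h (U(h, p) = (-194*h + p²) + 0 = (p² - 194*h) + 0 = p² - 194*h)
K + U(-56, 73) = 1/32735 + (73² - 194*(-56)) = 1/32735 + (5329 + 10864) = 1/32735 + 16193 = 530077856/32735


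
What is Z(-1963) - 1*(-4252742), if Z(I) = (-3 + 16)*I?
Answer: 4227223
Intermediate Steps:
Z(I) = 13*I
Z(-1963) - 1*(-4252742) = 13*(-1963) - 1*(-4252742) = -25519 + 4252742 = 4227223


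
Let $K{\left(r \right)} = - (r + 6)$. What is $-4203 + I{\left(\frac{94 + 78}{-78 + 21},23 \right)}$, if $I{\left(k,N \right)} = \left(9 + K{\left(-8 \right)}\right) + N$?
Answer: $-4169$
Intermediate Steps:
$K{\left(r \right)} = -6 - r$ ($K{\left(r \right)} = - (6 + r) = -6 - r$)
$I{\left(k,N \right)} = 11 + N$ ($I{\left(k,N \right)} = \left(9 - -2\right) + N = \left(9 + \left(-6 + 8\right)\right) + N = \left(9 + 2\right) + N = 11 + N$)
$-4203 + I{\left(\frac{94 + 78}{-78 + 21},23 \right)} = -4203 + \left(11 + 23\right) = -4203 + 34 = -4169$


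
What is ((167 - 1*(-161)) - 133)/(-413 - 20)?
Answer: -195/433 ≈ -0.45035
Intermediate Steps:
((167 - 1*(-161)) - 133)/(-413 - 20) = ((167 + 161) - 133)/(-433) = (328 - 133)*(-1/433) = 195*(-1/433) = -195/433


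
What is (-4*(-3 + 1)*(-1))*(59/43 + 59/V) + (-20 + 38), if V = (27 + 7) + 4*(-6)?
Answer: -8638/215 ≈ -40.177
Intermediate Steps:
V = 10 (V = 34 - 24 = 10)
(-4*(-3 + 1)*(-1))*(59/43 + 59/V) + (-20 + 38) = (-4*(-3 + 1)*(-1))*(59/43 + 59/10) + (-20 + 38) = (-(-8)*(-1))*(59*(1/43) + 59*(⅒)) + 18 = (-4*2)*(59/43 + 59/10) + 18 = -8*3127/430 + 18 = -12508/215 + 18 = -8638/215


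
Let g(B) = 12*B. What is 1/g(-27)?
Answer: -1/324 ≈ -0.0030864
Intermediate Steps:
1/g(-27) = 1/(12*(-27)) = 1/(-324) = -1/324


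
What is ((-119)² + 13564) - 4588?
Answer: 23137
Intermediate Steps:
((-119)² + 13564) - 4588 = (14161 + 13564) - 4588 = 27725 - 4588 = 23137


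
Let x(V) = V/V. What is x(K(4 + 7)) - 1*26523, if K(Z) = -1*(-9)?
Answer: -26522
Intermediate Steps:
K(Z) = 9
x(V) = 1
x(K(4 + 7)) - 1*26523 = 1 - 1*26523 = 1 - 26523 = -26522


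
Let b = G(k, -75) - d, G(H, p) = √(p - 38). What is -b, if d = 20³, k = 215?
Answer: 8000 - I*√113 ≈ 8000.0 - 10.63*I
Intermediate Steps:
G(H, p) = √(-38 + p)
d = 8000
b = -8000 + I*√113 (b = √(-38 - 75) - 1*8000 = √(-113) - 8000 = I*√113 - 8000 = -8000 + I*√113 ≈ -8000.0 + 10.63*I)
-b = -(-8000 + I*√113) = 8000 - I*√113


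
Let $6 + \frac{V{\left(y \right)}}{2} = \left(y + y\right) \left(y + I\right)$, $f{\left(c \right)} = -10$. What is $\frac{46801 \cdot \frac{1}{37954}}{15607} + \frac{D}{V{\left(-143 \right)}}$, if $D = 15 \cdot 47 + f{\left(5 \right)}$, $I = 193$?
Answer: $- \frac{205171421999}{8474131603868} \approx -0.024211$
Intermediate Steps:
$V{\left(y \right)} = -12 + 4 y \left(193 + y\right)$ ($V{\left(y \right)} = -12 + 2 \left(y + y\right) \left(y + 193\right) = -12 + 2 \cdot 2 y \left(193 + y\right) = -12 + 4 y \left(193 + y\right)$)
$D = 695$ ($D = 15 \cdot 47 - 10 = 705 - 10 = 695$)
$\frac{46801 \cdot \frac{1}{37954}}{15607} + \frac{D}{V{\left(-143 \right)}} = \frac{46801 \cdot \frac{1}{37954}}{15607} + \frac{695}{-12 + 4 \left(-143\right)^{2} + 772 \left(-143\right)} = 46801 \cdot \frac{1}{37954} \cdot \frac{1}{15607} + \frac{695}{-12 + 4 \cdot 20449 - 110396} = \frac{46801}{37954} \cdot \frac{1}{15607} + \frac{695}{-12 + 81796 - 110396} = \frac{46801}{592348078} + \frac{695}{-28612} = \frac{46801}{592348078} + 695 \left(- \frac{1}{28612}\right) = \frac{46801}{592348078} - \frac{695}{28612} = - \frac{205171421999}{8474131603868}$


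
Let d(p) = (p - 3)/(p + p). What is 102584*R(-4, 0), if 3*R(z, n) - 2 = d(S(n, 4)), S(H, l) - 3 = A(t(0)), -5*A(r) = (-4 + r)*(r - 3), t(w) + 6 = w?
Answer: 1333592/15 ≈ 88906.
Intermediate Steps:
t(w) = -6 + w
A(r) = -(-4 + r)*(-3 + r)/5 (A(r) = -(-4 + r)*(r - 3)/5 = -(-4 + r)*(-3 + r)/5)
S(H, l) = -15 (S(H, l) = 3 + (-12/5 - (-6 + 0)²/5 + 7*(-6 + 0)/5) = 3 + (-12/5 - ⅕*(-6)² + (7/5)*(-6)) = 3 + (-12/5 - ⅕*36 - 42/5) = 3 + (-12/5 - 36/5 - 42/5) = 3 - 18 = -15)
d(p) = (-3 + p)/(2*p) (d(p) = (-3 + p)/((2*p)) = (-3 + p)*(1/(2*p)) = (-3 + p)/(2*p))
R(z, n) = 13/15 (R(z, n) = ⅔ + ((½)*(-3 - 15)/(-15))/3 = ⅔ + ((½)*(-1/15)*(-18))/3 = ⅔ + (⅓)*(⅗) = ⅔ + ⅕ = 13/15)
102584*R(-4, 0) = 102584*(13/15) = 1333592/15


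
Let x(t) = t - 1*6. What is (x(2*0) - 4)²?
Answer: 100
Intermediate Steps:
x(t) = -6 + t (x(t) = t - 6 = -6 + t)
(x(2*0) - 4)² = ((-6 + 2*0) - 4)² = ((-6 + 0) - 4)² = (-6 - 4)² = (-10)² = 100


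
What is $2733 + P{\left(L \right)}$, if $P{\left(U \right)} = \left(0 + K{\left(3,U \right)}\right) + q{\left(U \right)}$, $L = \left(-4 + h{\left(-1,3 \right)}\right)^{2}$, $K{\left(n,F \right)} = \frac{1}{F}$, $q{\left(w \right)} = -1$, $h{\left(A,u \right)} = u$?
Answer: $2733$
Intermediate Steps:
$L = 1$ ($L = \left(-4 + 3\right)^{2} = \left(-1\right)^{2} = 1$)
$P{\left(U \right)} = -1 + \frac{1}{U}$ ($P{\left(U \right)} = \left(0 + \frac{1}{U}\right) - 1 = \frac{1}{U} - 1 = -1 + \frac{1}{U}$)
$2733 + P{\left(L \right)} = 2733 + \frac{1 - 1}{1} = 2733 + 1 \left(1 - 1\right) = 2733 + 1 \cdot 0 = 2733 + 0 = 2733$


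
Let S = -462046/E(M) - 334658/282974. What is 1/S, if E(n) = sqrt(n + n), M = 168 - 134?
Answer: 402472929791/1068423703600092040304 - 4624750367175887*sqrt(17)/1068423703600092040304 ≈ -1.7847e-5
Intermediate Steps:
M = 34
E(n) = sqrt(2)*sqrt(n) (E(n) = sqrt(2*n) = sqrt(2)*sqrt(n))
S = -167329/141487 - 231023*sqrt(17)/17 (S = -462046*sqrt(17)/34 - 334658/282974 = -462046*sqrt(17)/34 - 334658*1/282974 = -231023*sqrt(17)/17 - 167329/141487 = -167329/141487 - 231023*sqrt(17)/17 ≈ -56033.)
1/S = 1/(-167329/141487 - 231023*sqrt(17)/17)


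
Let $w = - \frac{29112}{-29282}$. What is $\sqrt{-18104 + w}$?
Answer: $\frac{2 i \sqrt{66261527}}{121} \approx 134.55 i$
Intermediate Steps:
$w = \frac{14556}{14641}$ ($w = \left(-29112\right) \left(- \frac{1}{29282}\right) = \frac{14556}{14641} \approx 0.99419$)
$\sqrt{-18104 + w} = \sqrt{-18104 + \frac{14556}{14641}} = \sqrt{- \frac{265046108}{14641}} = \frac{2 i \sqrt{66261527}}{121}$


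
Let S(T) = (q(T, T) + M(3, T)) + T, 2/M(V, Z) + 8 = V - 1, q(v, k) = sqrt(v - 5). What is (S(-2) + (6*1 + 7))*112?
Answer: 3584/3 + 112*I*sqrt(7) ≈ 1194.7 + 296.32*I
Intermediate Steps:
q(v, k) = sqrt(-5 + v)
M(V, Z) = 2/(-9 + V) (M(V, Z) = 2/(-8 + (V - 1)) = 2/(-8 + (-1 + V)) = 2/(-9 + V))
S(T) = -1/3 + T + sqrt(-5 + T) (S(T) = (sqrt(-5 + T) + 2/(-9 + 3)) + T = (sqrt(-5 + T) + 2/(-6)) + T = (sqrt(-5 + T) + 2*(-1/6)) + T = (sqrt(-5 + T) - 1/3) + T = (-1/3 + sqrt(-5 + T)) + T = -1/3 + T + sqrt(-5 + T))
(S(-2) + (6*1 + 7))*112 = ((-1/3 - 2 + sqrt(-5 - 2)) + (6*1 + 7))*112 = ((-1/3 - 2 + sqrt(-7)) + (6 + 7))*112 = ((-1/3 - 2 + I*sqrt(7)) + 13)*112 = ((-7/3 + I*sqrt(7)) + 13)*112 = (32/3 + I*sqrt(7))*112 = 3584/3 + 112*I*sqrt(7)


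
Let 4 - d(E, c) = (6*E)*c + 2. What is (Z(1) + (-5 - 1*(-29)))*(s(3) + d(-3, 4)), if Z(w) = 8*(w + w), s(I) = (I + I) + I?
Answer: 3320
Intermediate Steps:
d(E, c) = 2 - 6*E*c (d(E, c) = 4 - ((6*E)*c + 2) = 4 - (6*E*c + 2) = 4 - (2 + 6*E*c) = 4 + (-2 - 6*E*c) = 2 - 6*E*c)
s(I) = 3*I (s(I) = 2*I + I = 3*I)
Z(w) = 16*w (Z(w) = 8*(2*w) = 16*w)
(Z(1) + (-5 - 1*(-29)))*(s(3) + d(-3, 4)) = (16*1 + (-5 - 1*(-29)))*(3*3 + (2 - 6*(-3)*4)) = (16 + (-5 + 29))*(9 + (2 + 72)) = (16 + 24)*(9 + 74) = 40*83 = 3320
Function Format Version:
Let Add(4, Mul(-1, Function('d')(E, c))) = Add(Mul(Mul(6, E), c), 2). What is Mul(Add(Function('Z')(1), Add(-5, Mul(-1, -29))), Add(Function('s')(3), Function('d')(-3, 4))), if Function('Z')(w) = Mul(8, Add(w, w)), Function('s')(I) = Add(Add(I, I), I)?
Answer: 3320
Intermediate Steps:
Function('d')(E, c) = Add(2, Mul(-6, E, c)) (Function('d')(E, c) = Add(4, Mul(-1, Add(Mul(Mul(6, E), c), 2))) = Add(4, Mul(-1, Add(Mul(6, E, c), 2))) = Add(4, Mul(-1, Add(2, Mul(6, E, c)))) = Add(4, Add(-2, Mul(-6, E, c))) = Add(2, Mul(-6, E, c)))
Function('s')(I) = Mul(3, I) (Function('s')(I) = Add(Mul(2, I), I) = Mul(3, I))
Function('Z')(w) = Mul(16, w) (Function('Z')(w) = Mul(8, Mul(2, w)) = Mul(16, w))
Mul(Add(Function('Z')(1), Add(-5, Mul(-1, -29))), Add(Function('s')(3), Function('d')(-3, 4))) = Mul(Add(Mul(16, 1), Add(-5, Mul(-1, -29))), Add(Mul(3, 3), Add(2, Mul(-6, -3, 4)))) = Mul(Add(16, Add(-5, 29)), Add(9, Add(2, 72))) = Mul(Add(16, 24), Add(9, 74)) = Mul(40, 83) = 3320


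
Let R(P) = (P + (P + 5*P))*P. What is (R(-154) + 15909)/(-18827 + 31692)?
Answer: 181921/12865 ≈ 14.141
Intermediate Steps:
R(P) = 7*P² (R(P) = (P + 6*P)*P = (7*P)*P = 7*P²)
(R(-154) + 15909)/(-18827 + 31692) = (7*(-154)² + 15909)/(-18827 + 31692) = (7*23716 + 15909)/12865 = (166012 + 15909)*(1/12865) = 181921*(1/12865) = 181921/12865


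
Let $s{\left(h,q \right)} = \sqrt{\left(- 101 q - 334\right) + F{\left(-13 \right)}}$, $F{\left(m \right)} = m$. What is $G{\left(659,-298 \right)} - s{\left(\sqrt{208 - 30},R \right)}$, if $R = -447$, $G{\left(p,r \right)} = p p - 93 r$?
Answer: $461995 - 80 \sqrt{7} \approx 4.6178 \cdot 10^{5}$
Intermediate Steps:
$G{\left(p,r \right)} = p^{2} - 93 r$
$s{\left(h,q \right)} = \sqrt{-347 - 101 q}$ ($s{\left(h,q \right)} = \sqrt{\left(- 101 q - 334\right) - 13} = \sqrt{\left(-334 - 101 q\right) - 13} = \sqrt{-347 - 101 q}$)
$G{\left(659,-298 \right)} - s{\left(\sqrt{208 - 30},R \right)} = \left(659^{2} - -27714\right) - \sqrt{-347 - -45147} = \left(434281 + 27714\right) - \sqrt{-347 + 45147} = 461995 - \sqrt{44800} = 461995 - 80 \sqrt{7}$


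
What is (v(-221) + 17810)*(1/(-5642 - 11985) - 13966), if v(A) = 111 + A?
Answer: -4357362689100/17627 ≈ -2.4720e+8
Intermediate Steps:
(v(-221) + 17810)*(1/(-5642 - 11985) - 13966) = ((111 - 221) + 17810)*(1/(-5642 - 11985) - 13966) = (-110 + 17810)*(1/(-17627) - 13966) = 17700*(-1/17627 - 13966) = 17700*(-246178683/17627) = -4357362689100/17627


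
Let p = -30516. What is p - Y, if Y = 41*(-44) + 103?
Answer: -28815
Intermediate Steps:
Y = -1701 (Y = -1804 + 103 = -1701)
p - Y = -30516 - 1*(-1701) = -30516 + 1701 = -28815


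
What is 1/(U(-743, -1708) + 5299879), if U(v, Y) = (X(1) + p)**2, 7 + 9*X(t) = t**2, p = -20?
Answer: 9/47702755 ≈ 1.8867e-7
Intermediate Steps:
X(t) = -7/9 + t**2/9
U(v, Y) = 3844/9 (U(v, Y) = ((-7/9 + (1/9)*1**2) - 20)**2 = ((-7/9 + (1/9)*1) - 20)**2 = ((-7/9 + 1/9) - 20)**2 = (-2/3 - 20)**2 = (-62/3)**2 = 3844/9)
1/(U(-743, -1708) + 5299879) = 1/(3844/9 + 5299879) = 1/(47702755/9) = 9/47702755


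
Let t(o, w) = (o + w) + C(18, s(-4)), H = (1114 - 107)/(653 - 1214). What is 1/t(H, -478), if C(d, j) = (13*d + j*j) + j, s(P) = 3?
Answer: -561/131159 ≈ -0.0042773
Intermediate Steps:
H = -1007/561 (H = 1007/(-561) = 1007*(-1/561) = -1007/561 ≈ -1.7950)
C(d, j) = j + j² + 13*d (C(d, j) = (13*d + j²) + j = (j² + 13*d) + j = j + j² + 13*d)
t(o, w) = 246 + o + w (t(o, w) = (o + w) + (3 + 3² + 13*18) = (o + w) + (3 + 9 + 234) = (o + w) + 246 = 246 + o + w)
1/t(H, -478) = 1/(246 - 1007/561 - 478) = 1/(-131159/561) = -561/131159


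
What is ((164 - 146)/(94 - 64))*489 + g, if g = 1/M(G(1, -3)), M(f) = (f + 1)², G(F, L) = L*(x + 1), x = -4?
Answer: 29341/100 ≈ 293.41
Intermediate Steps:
G(F, L) = -3*L (G(F, L) = L*(-4 + 1) = L*(-3) = -3*L)
M(f) = (1 + f)²
g = 1/100 (g = 1/((1 - 3*(-3))²) = 1/((1 + 9)²) = 1/(10²) = 1/100 ≈ 0.010000)
((164 - 146)/(94 - 64))*489 + g = ((164 - 146)/(94 - 64))*489 + 1/100 = (18/30)*489 + 1/100 = (18*(1/30))*489 + 1/100 = (⅗)*489 + 1/100 = 1467/5 + 1/100 = 29341/100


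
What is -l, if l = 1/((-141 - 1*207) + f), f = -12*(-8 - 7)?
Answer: 1/168 ≈ 0.0059524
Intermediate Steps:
f = 180 (f = -12*(-15) = 180)
l = -1/168 (l = 1/((-141 - 1*207) + 180) = 1/((-141 - 207) + 180) = 1/(-348 + 180) = 1/(-168) = -1/168 ≈ -0.0059524)
-l = -1*(-1/168) = 1/168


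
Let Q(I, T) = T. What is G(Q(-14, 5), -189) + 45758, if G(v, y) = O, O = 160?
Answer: 45918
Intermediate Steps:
G(v, y) = 160
G(Q(-14, 5), -189) + 45758 = 160 + 45758 = 45918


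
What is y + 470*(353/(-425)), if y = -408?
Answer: -67862/85 ≈ -798.38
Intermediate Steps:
y + 470*(353/(-425)) = -408 + 470*(353/(-425)) = -408 + 470*(353*(-1/425)) = -408 + 470*(-353/425) = -408 - 33182/85 = -67862/85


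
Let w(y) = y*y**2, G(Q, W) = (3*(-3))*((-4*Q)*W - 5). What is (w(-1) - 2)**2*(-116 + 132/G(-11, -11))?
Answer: -170128/163 ≈ -1043.7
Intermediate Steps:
G(Q, W) = 45 + 36*Q*W (G(Q, W) = -9*(-4*Q*W - 5) = -9*(-5 - 4*Q*W) = 45 + 36*Q*W)
w(y) = y**3
(w(-1) - 2)**2*(-116 + 132/G(-11, -11)) = ((-1)**3 - 2)**2*(-116 + 132/(45 + 36*(-11)*(-11))) = (-1 - 2)**2*(-116 + 132/(45 + 4356)) = (-3)**2*(-116 + 132/4401) = 9*(-116 + 132*(1/4401)) = 9*(-116 + 44/1467) = 9*(-170128/1467) = -170128/163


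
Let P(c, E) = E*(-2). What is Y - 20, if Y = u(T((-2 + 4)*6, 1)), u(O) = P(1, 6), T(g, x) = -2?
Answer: -32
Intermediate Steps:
P(c, E) = -2*E
u(O) = -12 (u(O) = -2*6 = -12)
Y = -12
Y - 20 = -12 - 20 = -32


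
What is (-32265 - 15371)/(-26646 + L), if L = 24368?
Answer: 23818/1139 ≈ 20.911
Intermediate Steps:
(-32265 - 15371)/(-26646 + L) = (-32265 - 15371)/(-26646 + 24368) = -47636/(-2278) = -47636*(-1/2278) = 23818/1139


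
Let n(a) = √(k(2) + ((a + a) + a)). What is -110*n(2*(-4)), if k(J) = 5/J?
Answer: -55*I*√86 ≈ -510.05*I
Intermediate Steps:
n(a) = √(5/2 + 3*a) (n(a) = √(5/2 + ((a + a) + a)) = √(5*(½) + (2*a + a)) = √(5/2 + 3*a))
-110*n(2*(-4)) = -55*√(10 + 12*(2*(-4))) = -55*√(10 + 12*(-8)) = -55*√(10 - 96) = -55*√(-86) = -55*I*√86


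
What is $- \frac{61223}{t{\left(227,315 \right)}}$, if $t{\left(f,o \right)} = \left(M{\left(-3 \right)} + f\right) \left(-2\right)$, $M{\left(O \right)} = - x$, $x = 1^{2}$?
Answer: $\frac{61223}{452} \approx 135.45$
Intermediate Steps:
$x = 1$
$M{\left(O \right)} = -1$ ($M{\left(O \right)} = \left(-1\right) 1 = -1$)
$t{\left(f,o \right)} = 2 - 2 f$ ($t{\left(f,o \right)} = \left(-1 + f\right) \left(-2\right) = 2 - 2 f$)
$- \frac{61223}{t{\left(227,315 \right)}} = - \frac{61223}{2 - 454} = - \frac{61223}{-452} = \left(-61223\right) \left(- \frac{1}{452}\right) = \frac{61223}{452}$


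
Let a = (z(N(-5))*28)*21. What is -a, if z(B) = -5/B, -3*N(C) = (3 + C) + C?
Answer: 1260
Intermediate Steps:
N(C) = -1 - 2*C/3 (N(C) = -((3 + C) + C)/3 = -(3 + 2*C)/3 = -1 - 2*C/3)
a = -1260 (a = (-5/(-1 - 2/3*(-5))*28)*21 = (-5/(-1 + 10/3)*28)*21 = (-5/7/3*28)*21 = (-5*3/7*28)*21 = -15/7*28*21 = -60*21 = -1260)
-a = -1*(-1260) = 1260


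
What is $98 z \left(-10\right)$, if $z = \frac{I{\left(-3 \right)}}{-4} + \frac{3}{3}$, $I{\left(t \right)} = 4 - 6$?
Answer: $-1470$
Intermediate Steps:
$I{\left(t \right)} = -2$ ($I{\left(t \right)} = 4 - 6 = -2$)
$z = \frac{3}{2}$ ($z = - \frac{2}{-4} + \frac{3}{3} = \left(-2\right) \left(- \frac{1}{4}\right) + 3 \cdot \frac{1}{3} = \frac{1}{2} + 1 = \frac{3}{2} \approx 1.5$)
$98 z \left(-10\right) = 98 \cdot \frac{3}{2} \left(-10\right) = 98 \left(-15\right) = -1470$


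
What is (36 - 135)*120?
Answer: -11880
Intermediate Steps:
(36 - 135)*120 = -99*120 = -11880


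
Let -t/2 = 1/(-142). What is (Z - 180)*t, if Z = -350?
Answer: -530/71 ≈ -7.4648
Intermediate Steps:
t = 1/71 (t = -2/(-142) = -2*(-1/142) = 1/71 ≈ 0.014085)
(Z - 180)*t = (-350 - 180)*(1/71) = -530*1/71 = -530/71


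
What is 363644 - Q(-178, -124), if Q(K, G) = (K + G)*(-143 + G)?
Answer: 283010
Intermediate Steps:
Q(K, G) = (-143 + G)*(G + K) (Q(K, G) = (G + K)*(-143 + G) = (-143 + G)*(G + K))
363644 - Q(-178, -124) = 363644 - ((-124)**2 - 143*(-124) - 143*(-178) - 124*(-178)) = 363644 - (15376 + 17732 + 25454 + 22072) = 363644 - 1*80634 = 363644 - 80634 = 283010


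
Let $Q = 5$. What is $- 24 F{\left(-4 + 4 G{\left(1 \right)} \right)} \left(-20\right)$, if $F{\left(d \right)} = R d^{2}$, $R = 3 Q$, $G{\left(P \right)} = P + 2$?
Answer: $460800$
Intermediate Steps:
$G{\left(P \right)} = 2 + P$
$R = 15$ ($R = 3 \cdot 5 = 15$)
$F{\left(d \right)} = 15 d^{2}$
$- 24 F{\left(-4 + 4 G{\left(1 \right)} \right)} \left(-20\right) = - 24 \cdot 15 \left(-4 + 4 \left(2 + 1\right)\right)^{2} \left(-20\right) = - 24 \cdot 15 \left(-4 + 4 \cdot 3\right)^{2} \left(-20\right) = - 24 \cdot 15 \left(-4 + 12\right)^{2} \left(-20\right) = - 24 \cdot 15 \cdot 8^{2} \left(-20\right) = - 24 \cdot 15 \cdot 64 \left(-20\right) = \left(-24\right) 960 \left(-20\right) = \left(-23040\right) \left(-20\right) = 460800$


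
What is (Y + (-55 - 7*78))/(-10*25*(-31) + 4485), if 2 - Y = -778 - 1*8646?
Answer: 1765/2447 ≈ 0.72129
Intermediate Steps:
Y = 9426 (Y = 2 - (-778 - 1*8646) = 2 - (-778 - 8646) = 2 - 1*(-9424) = 2 + 9424 = 9426)
(Y + (-55 - 7*78))/(-10*25*(-31) + 4485) = (9426 + (-55 - 7*78))/(-10*25*(-31) + 4485) = (9426 + (-55 - 546))/(-250*(-31) + 4485) = (9426 - 601)/(7750 + 4485) = 8825/12235 = 8825*(1/12235) = 1765/2447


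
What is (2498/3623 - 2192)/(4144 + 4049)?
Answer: -7939118/29683239 ≈ -0.26746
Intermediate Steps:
(2498/3623 - 2192)/(4144 + 4049) = (2498*(1/3623) - 2192)/8193 = (2498/3623 - 2192)*(1/8193) = -7939118/3623*1/8193 = -7939118/29683239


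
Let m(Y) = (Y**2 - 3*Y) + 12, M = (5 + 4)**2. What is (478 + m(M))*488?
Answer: 3322304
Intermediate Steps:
M = 81 (M = 9**2 = 81)
m(Y) = 12 + Y**2 - 3*Y
(478 + m(M))*488 = (478 + (12 + 81**2 - 3*81))*488 = (478 + (12 + 6561 - 243))*488 = (478 + 6330)*488 = 6808*488 = 3322304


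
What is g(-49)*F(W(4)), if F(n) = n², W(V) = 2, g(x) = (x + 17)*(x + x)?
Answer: 12544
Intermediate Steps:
g(x) = 2*x*(17 + x) (g(x) = (17 + x)*(2*x) = 2*x*(17 + x))
g(-49)*F(W(4)) = (2*(-49)*(17 - 49))*2² = (2*(-49)*(-32))*4 = 3136*4 = 12544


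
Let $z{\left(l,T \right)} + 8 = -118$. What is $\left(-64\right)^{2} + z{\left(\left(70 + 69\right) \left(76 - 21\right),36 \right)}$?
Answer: $3970$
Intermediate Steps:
$z{\left(l,T \right)} = -126$ ($z{\left(l,T \right)} = -8 - 118 = -126$)
$\left(-64\right)^{2} + z{\left(\left(70 + 69\right) \left(76 - 21\right),36 \right)} = \left(-64\right)^{2} - 126 = 4096 - 126 = 3970$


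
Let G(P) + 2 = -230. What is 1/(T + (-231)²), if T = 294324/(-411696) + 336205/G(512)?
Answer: 1989864/103296080053 ≈ 1.9264e-5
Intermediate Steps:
G(P) = -232 (G(P) = -2 - 230 = -232)
T = -2885052851/1989864 (T = 294324/(-411696) + 336205/(-232) = 294324*(-1/411696) + 336205*(-1/232) = -24527/34308 - 336205/232 = -2885052851/1989864 ≈ -1449.9)
1/(T + (-231)²) = 1/(-2885052851/1989864 + (-231)²) = 1/(-2885052851/1989864 + 53361) = 1/(103296080053/1989864) = 1989864/103296080053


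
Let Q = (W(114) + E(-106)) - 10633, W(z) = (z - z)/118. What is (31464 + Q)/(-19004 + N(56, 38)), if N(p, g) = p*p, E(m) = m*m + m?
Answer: -31961/15868 ≈ -2.0142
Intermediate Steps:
E(m) = m + m² (E(m) = m² + m = m + m²)
N(p, g) = p²
W(z) = 0 (W(z) = 0*(1/118) = 0)
Q = 497 (Q = (0 - 106*(1 - 106)) - 10633 = (0 - 106*(-105)) - 10633 = (0 + 11130) - 10633 = 11130 - 10633 = 497)
(31464 + Q)/(-19004 + N(56, 38)) = (31464 + 497)/(-19004 + 56²) = 31961/(-19004 + 3136) = 31961/(-15868) = 31961*(-1/15868) = -31961/15868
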